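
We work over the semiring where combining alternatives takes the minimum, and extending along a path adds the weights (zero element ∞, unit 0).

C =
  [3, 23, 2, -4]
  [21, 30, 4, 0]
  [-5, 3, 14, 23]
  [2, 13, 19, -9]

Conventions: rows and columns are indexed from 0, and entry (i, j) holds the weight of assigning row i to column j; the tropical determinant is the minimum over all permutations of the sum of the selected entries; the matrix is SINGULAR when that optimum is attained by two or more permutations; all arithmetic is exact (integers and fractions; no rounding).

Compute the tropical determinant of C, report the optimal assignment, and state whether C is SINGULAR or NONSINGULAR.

σ = (0, 1, 2, 3): 3 + 30 + 14 + (-9) = 38
σ = (0, 1, 3, 2): 3 + 30 + 23 + 19 = 75
σ = (0, 2, 1, 3): 3 + 4 + 3 + (-9) = 1
σ = (0, 2, 3, 1): 3 + 4 + 23 + 13 = 43
σ = (0, 3, 1, 2): 3 + 0 + 3 + 19 = 25
σ = (0, 3, 2, 1): 3 + 0 + 14 + 13 = 30
σ = (1, 0, 2, 3): 23 + 21 + 14 + (-9) = 49
σ = (1, 0, 3, 2): 23 + 21 + 23 + 19 = 86
σ = (1, 2, 0, 3): 23 + 4 + (-5) + (-9) = 13
σ = (1, 2, 3, 0): 23 + 4 + 23 + 2 = 52
σ = (1, 3, 0, 2): 23 + 0 + (-5) + 19 = 37
σ = (1, 3, 2, 0): 23 + 0 + 14 + 2 = 39
σ = (2, 0, 1, 3): 2 + 21 + 3 + (-9) = 17
σ = (2, 0, 3, 1): 2 + 21 + 23 + 13 = 59
σ = (2, 1, 0, 3): 2 + 30 + (-5) + (-9) = 18
σ = (2, 1, 3, 0): 2 + 30 + 23 + 2 = 57
σ = (2, 3, 0, 1): 2 + 0 + (-5) + 13 = 10
σ = (2, 3, 1, 0): 2 + 0 + 3 + 2 = 7
σ = (3, 0, 1, 2): (-4) + 21 + 3 + 19 = 39
σ = (3, 0, 2, 1): (-4) + 21 + 14 + 13 = 44
σ = (3, 1, 0, 2): (-4) + 30 + (-5) + 19 = 40
σ = (3, 1, 2, 0): (-4) + 30 + 14 + 2 = 42
σ = (3, 2, 0, 1): (-4) + 4 + (-5) + 13 = 8
σ = (3, 2, 1, 0): (-4) + 4 + 3 + 2 = 5
Optimal value attained by: σ = (0, 2, 1, 3).
Answer: det⊕(C) = 1; verdict: NONSINGULAR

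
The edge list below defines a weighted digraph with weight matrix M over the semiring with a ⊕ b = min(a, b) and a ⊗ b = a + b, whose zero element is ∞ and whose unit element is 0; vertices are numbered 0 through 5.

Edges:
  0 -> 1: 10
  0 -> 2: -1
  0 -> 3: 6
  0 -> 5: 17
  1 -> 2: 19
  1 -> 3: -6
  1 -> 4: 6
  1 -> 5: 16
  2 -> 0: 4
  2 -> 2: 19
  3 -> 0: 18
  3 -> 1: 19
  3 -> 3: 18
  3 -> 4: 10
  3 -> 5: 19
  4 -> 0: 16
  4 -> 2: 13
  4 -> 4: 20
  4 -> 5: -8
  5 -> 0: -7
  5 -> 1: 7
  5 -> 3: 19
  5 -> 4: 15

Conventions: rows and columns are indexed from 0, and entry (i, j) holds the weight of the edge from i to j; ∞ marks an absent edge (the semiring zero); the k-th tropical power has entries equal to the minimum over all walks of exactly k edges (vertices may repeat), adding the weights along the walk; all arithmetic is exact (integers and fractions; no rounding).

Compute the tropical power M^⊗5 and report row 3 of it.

M^⊗2:
  [3, 24, 18, 4, 16, 25]
  [9, 13, 19, 12, 4, -2]
  [23, 14, 3, 10, ∞, 21]
  [12, 26, 17, 13, 25, 2]
  [-15, -1, 15, 11, 7, 12]
  [31, 3, -8, -1, 13, 7]
M^⊗3:
  [18, 13, 2, 9, 14, 8]
  [-9, 5, 8, 7, 13, -4]
  [7, 28, 22, 8, 20, 29]
  [-5, 9, 11, 18, 17, 17]
  [5, -5, -16, -9, 5, -1]
  [-4, 14, 11, -3, 9, 5]
M^⊗4:
  [1, 15, 17, 7, 19, 6]
  [-11, 1, -10, -3, 11, 5]
  [22, 17, 6, 13, 18, 12]
  [10, 5, -6, 1, 15, 9]
  [-12, 6, 3, -11, 1, -3]
  [-2, 6, -5, 2, 7, 1]
M^⊗5:
  [-1, 11, 0, 7, 17, 11]
  [-6, -1, -12, -5, 7, 3]
  [5, 19, 21, 11, 23, 10]
  [-2, 16, 9, -1, 11, 7]
  [-10, -2, -13, -6, -1, -7]
  [-6, 8, -3, 0, 12, -1]
Answer: row 3 of M^⊗5 = [-2, 16, 9, -1, 11, 7]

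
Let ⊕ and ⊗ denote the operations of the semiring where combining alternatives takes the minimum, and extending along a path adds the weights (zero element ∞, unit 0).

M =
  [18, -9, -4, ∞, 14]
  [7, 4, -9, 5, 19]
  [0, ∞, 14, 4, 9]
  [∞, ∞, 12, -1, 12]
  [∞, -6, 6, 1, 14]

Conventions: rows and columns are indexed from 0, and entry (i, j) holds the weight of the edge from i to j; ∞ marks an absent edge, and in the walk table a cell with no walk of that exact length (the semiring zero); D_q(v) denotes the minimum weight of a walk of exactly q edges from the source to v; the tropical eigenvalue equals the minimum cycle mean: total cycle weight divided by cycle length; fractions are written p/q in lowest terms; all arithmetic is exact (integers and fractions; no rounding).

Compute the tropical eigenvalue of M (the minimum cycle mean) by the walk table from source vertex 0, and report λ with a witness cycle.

q=0: [0, ∞, ∞, ∞, ∞]
q=1: [18, -9, -4, ∞, 14]
q=2: [-4, -5, -18, -4, 5]
q=3: [-18, -13, -14, -14, -9]
q=4: [-14, -27, -22, -15, -5]
q=5: [-22, -23, -36, -22, -13]
Optimal cycle mean attained by: cycle 0->1->2->0, total (-9) + (-9) + 0, length 3.
Answer: λ = -6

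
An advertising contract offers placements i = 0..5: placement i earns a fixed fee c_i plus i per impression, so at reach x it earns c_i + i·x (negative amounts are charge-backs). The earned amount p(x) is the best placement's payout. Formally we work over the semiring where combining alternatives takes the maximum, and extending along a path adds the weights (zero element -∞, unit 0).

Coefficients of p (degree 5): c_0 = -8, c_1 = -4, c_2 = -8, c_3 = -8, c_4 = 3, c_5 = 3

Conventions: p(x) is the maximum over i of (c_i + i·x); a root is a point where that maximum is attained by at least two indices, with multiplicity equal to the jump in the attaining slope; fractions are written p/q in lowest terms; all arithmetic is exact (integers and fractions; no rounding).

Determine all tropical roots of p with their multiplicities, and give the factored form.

hull edge (i=0, c=-8) to (i=1, c=-4): slope 4, span 1
hull edge (i=1, c=-4) to (i=4, c=3): slope 7/3, span 3
hull edge (i=4, c=3) to (i=5, c=3): slope 0, span 1
Factored form: p(x) = 3 ⊗ (x ⊕ (-4)) ⊗ (x ⊕ (-7/3)) ⊗ (x ⊕ (-7/3)) ⊗ (x ⊕ (-7/3)) ⊗ (x ⊕ 0)
Answer: roots = -4 (mult 1), -7/3 (mult 3), 0 (mult 1)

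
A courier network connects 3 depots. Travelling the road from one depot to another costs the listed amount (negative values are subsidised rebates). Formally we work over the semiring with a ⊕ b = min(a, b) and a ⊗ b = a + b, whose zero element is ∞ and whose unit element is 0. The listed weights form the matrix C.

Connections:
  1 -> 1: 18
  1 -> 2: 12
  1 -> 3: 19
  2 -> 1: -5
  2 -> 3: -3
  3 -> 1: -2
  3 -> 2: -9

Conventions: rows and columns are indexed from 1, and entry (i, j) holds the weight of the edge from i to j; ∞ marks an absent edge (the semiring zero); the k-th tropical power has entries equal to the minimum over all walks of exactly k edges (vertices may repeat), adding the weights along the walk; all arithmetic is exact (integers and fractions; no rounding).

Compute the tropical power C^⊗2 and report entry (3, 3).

C^⊗2:
  [7, 10, 9]
  [-5, -12, 14]
  [-14, 10, -12]
Key observation: the optimum is the walk 3->2->3, with weight (-9) + (-3) = -12.
Optimal value attained by: walk 3->2->3.
Answer: (C^⊗2)[3][3] = -12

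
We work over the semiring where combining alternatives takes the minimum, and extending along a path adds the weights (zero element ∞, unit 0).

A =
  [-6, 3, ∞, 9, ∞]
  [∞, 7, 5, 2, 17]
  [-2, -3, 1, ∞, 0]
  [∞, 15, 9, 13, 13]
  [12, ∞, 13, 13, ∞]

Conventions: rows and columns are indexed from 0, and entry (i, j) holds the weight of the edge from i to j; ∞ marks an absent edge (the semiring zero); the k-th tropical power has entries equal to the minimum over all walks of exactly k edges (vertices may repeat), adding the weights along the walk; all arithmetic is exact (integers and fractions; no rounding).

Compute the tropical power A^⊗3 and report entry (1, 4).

A^⊗2:
  [-12, -3, 8, 3, 20]
  [3, 2, 6, 9, 5]
  [-8, -2, 2, -1, 1]
  [7, 6, 10, 17, 9]
  [6, 10, 14, 21, 13]
A^⊗3:
  [-18, -9, 2, -3, 8]
  [-3, 3, 7, 4, 6]
  [-14, -5, 3, 0, 2]
  [1, 7, 11, 8, 10]
  [0, 9, 15, 12, 14]
Key observation: the optimum is the walk 1->2->2->4, with weight 5 + 1 + 0 = 6.
Optimal value attained by: walk 1->2->2->4.
Answer: (A^⊗3)[1][4] = 6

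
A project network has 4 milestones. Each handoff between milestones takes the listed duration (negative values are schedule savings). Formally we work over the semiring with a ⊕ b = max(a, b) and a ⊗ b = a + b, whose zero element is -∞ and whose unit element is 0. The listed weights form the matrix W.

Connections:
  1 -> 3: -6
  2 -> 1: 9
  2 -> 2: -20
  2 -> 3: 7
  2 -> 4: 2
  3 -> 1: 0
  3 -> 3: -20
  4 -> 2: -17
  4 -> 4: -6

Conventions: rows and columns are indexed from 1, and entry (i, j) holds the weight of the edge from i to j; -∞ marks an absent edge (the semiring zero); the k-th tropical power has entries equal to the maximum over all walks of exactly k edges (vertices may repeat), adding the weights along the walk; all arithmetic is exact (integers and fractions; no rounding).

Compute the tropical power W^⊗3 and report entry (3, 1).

W^⊗2:
  [-6, -∞, -26, -∞]
  [7, -15, 3, -4]
  [-20, -∞, -6, -∞]
  [-8, -23, -10, -12]
W^⊗3:
  [-26, -∞, -12, -∞]
  [3, -21, 1, -10]
  [-6, -∞, -26, -∞]
  [-10, -29, -14, -18]
Key observation: the optimum is the walk 3->1->3->1, with weight 0 + (-6) + 0 = -6.
Optimal value attained by: walk 3->1->3->1.
Answer: (W^⊗3)[3][1] = -6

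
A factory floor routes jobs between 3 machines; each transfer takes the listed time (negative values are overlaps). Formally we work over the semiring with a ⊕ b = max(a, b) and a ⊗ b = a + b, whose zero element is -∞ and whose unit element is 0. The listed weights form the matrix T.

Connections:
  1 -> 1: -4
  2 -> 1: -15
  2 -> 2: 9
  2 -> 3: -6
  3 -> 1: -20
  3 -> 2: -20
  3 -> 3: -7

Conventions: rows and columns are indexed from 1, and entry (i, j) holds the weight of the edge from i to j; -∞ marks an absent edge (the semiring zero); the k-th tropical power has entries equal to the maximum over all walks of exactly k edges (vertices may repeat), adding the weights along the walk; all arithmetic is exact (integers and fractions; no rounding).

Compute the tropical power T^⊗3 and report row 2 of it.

T^⊗2:
  [-8, -∞, -∞]
  [-6, 18, 3]
  [-24, -11, -14]
T^⊗3:
  [-12, -∞, -∞]
  [3, 27, 12]
  [-26, -2, -17]
Answer: row 2 of T^⊗3 = [3, 27, 12]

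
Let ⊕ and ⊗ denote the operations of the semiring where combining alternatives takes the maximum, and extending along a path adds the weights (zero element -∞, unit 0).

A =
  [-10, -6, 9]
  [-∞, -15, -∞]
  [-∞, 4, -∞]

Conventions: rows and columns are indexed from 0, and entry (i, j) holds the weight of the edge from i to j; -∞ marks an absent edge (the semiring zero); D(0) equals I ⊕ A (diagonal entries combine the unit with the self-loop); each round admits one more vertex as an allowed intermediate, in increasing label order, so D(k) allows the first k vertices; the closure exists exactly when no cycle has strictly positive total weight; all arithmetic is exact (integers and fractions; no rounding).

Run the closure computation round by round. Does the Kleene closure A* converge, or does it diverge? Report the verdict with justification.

D(0):
  [0, -6, 9]
  [-∞, 0, -∞]
  [-∞, 4, 0]
D(1):
  [0, -6, 9]
  [-∞, 0, -∞]
  [-∞, 4, 0]
D(2):
  [0, -6, 9]
  [-∞, 0, -∞]
  [-∞, 4, 0]
D(3):
  [0, 13, 9]
  [-∞, 0, -∞]
  [-∞, 4, 0]
Key observation: every diagonal entry stays at the unit through all rounds, so no improving cycle exists.
Answer: CONVERGES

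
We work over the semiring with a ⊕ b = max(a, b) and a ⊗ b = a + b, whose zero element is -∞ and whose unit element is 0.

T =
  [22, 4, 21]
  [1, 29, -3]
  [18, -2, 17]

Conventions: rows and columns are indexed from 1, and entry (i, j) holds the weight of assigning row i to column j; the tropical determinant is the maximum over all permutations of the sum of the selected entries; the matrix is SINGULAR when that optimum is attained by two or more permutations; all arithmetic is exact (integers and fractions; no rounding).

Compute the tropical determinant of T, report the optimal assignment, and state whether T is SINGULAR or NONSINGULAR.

σ = (1, 2, 3): 22 + 29 + 17 = 68
σ = (1, 3, 2): 22 + (-3) + (-2) = 17
σ = (2, 1, 3): 4 + 1 + 17 = 22
σ = (2, 3, 1): 4 + (-3) + 18 = 19
σ = (3, 1, 2): 21 + 1 + (-2) = 20
σ = (3, 2, 1): 21 + 29 + 18 = 68
Optimal value attained by: σ = (1, 2, 3).
Answer: det⊕(T) = 68; verdict: SINGULAR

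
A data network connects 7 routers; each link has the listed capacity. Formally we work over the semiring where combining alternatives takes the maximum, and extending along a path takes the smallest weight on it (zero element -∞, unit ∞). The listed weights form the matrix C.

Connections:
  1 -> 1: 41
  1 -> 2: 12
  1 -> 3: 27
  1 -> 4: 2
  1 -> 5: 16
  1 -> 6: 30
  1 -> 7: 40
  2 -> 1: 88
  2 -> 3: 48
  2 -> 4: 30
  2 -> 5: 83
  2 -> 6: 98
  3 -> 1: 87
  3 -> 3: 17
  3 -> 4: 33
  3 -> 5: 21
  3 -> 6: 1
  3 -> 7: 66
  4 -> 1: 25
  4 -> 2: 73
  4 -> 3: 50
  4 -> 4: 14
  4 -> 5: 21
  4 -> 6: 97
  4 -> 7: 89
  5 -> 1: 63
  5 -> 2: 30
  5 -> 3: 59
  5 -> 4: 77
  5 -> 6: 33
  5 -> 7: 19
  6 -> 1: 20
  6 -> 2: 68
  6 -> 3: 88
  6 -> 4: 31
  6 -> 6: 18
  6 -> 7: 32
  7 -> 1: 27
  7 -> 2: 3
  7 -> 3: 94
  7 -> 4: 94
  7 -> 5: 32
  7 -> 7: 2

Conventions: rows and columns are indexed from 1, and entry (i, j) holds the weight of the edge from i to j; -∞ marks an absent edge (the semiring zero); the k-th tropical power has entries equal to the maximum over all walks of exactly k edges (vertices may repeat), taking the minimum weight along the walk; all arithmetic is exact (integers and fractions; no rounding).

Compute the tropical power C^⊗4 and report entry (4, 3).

C^⊗2:
  [41, 30, 40, 40, 32, 30, 40]
  [63, 68, 88, 77, 21, 33, 48]
  [41, 33, 66, 66, 32, 33, 40]
  [73, 68, 89, 89, 73, 73, 50]
  [59, 73, 50, 33, 30, 77, 77]
  [87, 31, 48, 33, 68, 68, 66]
  [87, 73, 50, 33, 21, 94, 89]
C^⊗3:
  [41, 40, 40, 40, 32, 40, 40]
  [87, 73, 50, 48, 68, 77, 77]
  [66, 66, 50, 40, 33, 66, 66]
  [87, 73, 73, 73, 68, 89, 89]
  [73, 68, 77, 77, 73, 73, 50]
  [63, 68, 68, 68, 32, 33, 48]
  [73, 68, 89, 89, 73, 73, 50]
C^⊗4:
  [41, 40, 40, 40, 40, 40, 40]
  [73, 68, 77, 77, 73, 73, 50]
  [66, 66, 66, 66, 66, 66, 50]
  [73, 73, 89, 89, 73, 73, 73]
  [77, 73, 73, 73, 68, 77, 77]
  [68, 68, 50, 48, 68, 68, 68]
  [87, 73, 73, 73, 68, 89, 89]
Key observation: the optimum is the walk 4->7->4->7->3, with weight 89 min 94 min 89 min 94 = 89.
Optimal value attained by: walk 4->7->4->7->3.
Answer: (C^⊗4)[4][3] = 89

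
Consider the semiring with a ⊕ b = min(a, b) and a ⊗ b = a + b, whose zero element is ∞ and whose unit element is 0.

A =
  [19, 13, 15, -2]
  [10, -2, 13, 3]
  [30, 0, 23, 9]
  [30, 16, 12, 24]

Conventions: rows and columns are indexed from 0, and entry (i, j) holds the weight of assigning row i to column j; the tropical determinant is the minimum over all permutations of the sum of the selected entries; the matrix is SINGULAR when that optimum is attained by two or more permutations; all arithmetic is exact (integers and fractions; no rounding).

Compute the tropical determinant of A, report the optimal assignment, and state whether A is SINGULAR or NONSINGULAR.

σ = (0, 1, 2, 3): 19 + (-2) + 23 + 24 = 64
σ = (0, 1, 3, 2): 19 + (-2) + 9 + 12 = 38
σ = (0, 2, 1, 3): 19 + 13 + 0 + 24 = 56
σ = (0, 2, 3, 1): 19 + 13 + 9 + 16 = 57
σ = (0, 3, 1, 2): 19 + 3 + 0 + 12 = 34
σ = (0, 3, 2, 1): 19 + 3 + 23 + 16 = 61
σ = (1, 0, 2, 3): 13 + 10 + 23 + 24 = 70
σ = (1, 0, 3, 2): 13 + 10 + 9 + 12 = 44
σ = (1, 2, 0, 3): 13 + 13 + 30 + 24 = 80
σ = (1, 2, 3, 0): 13 + 13 + 9 + 30 = 65
σ = (1, 3, 0, 2): 13 + 3 + 30 + 12 = 58
σ = (1, 3, 2, 0): 13 + 3 + 23 + 30 = 69
σ = (2, 0, 1, 3): 15 + 10 + 0 + 24 = 49
σ = (2, 0, 3, 1): 15 + 10 + 9 + 16 = 50
σ = (2, 1, 0, 3): 15 + (-2) + 30 + 24 = 67
σ = (2, 1, 3, 0): 15 + (-2) + 9 + 30 = 52
σ = (2, 3, 0, 1): 15 + 3 + 30 + 16 = 64
σ = (2, 3, 1, 0): 15 + 3 + 0 + 30 = 48
σ = (3, 0, 1, 2): (-2) + 10 + 0 + 12 = 20
σ = (3, 0, 2, 1): (-2) + 10 + 23 + 16 = 47
σ = (3, 1, 0, 2): (-2) + (-2) + 30 + 12 = 38
σ = (3, 1, 2, 0): (-2) + (-2) + 23 + 30 = 49
σ = (3, 2, 0, 1): (-2) + 13 + 30 + 16 = 57
σ = (3, 2, 1, 0): (-2) + 13 + 0 + 30 = 41
Optimal value attained by: σ = (3, 0, 1, 2).
Answer: det⊕(A) = 20; verdict: NONSINGULAR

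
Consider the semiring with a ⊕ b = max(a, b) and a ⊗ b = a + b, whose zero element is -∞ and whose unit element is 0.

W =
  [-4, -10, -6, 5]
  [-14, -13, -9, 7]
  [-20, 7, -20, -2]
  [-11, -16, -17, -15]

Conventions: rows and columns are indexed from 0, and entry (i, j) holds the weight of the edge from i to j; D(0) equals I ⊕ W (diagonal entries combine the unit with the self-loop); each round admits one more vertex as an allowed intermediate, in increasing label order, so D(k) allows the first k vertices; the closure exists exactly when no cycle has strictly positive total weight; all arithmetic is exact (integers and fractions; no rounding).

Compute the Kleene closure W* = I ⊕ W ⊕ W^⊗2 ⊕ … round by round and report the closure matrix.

D(0):
  [0, -10, -6, 5]
  [-14, 0, -9, 7]
  [-20, 7, 0, -2]
  [-11, -16, -17, 0]
D(1):
  [0, -10, -6, 5]
  [-14, 0, -9, 7]
  [-20, 7, 0, -2]
  [-11, -16, -17, 0]
D(2):
  [0, -10, -6, 5]
  [-14, 0, -9, 7]
  [-7, 7, 0, 14]
  [-11, -16, -17, 0]
D(3):
  [0, 1, -6, 8]
  [-14, 0, -9, 7]
  [-7, 7, 0, 14]
  [-11, -10, -17, 0]
D(4):
  [0, 1, -6, 8]
  [-4, 0, -9, 7]
  [3, 7, 0, 14]
  [-11, -10, -17, 0]
Answer: W* = [[0, 1, -6, 8], [-4, 0, -9, 7], [3, 7, 0, 14], [-11, -10, -17, 0]]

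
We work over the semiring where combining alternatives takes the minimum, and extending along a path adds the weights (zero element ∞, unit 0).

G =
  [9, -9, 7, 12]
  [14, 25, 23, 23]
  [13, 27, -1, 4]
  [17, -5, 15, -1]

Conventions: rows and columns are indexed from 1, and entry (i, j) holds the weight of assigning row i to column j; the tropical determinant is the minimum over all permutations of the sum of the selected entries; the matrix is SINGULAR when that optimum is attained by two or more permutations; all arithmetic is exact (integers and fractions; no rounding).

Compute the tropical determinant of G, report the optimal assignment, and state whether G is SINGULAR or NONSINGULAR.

σ = (1, 2, 3, 4): 9 + 25 + (-1) + (-1) = 32
σ = (1, 2, 4, 3): 9 + 25 + 4 + 15 = 53
σ = (1, 3, 2, 4): 9 + 23 + 27 + (-1) = 58
σ = (1, 3, 4, 2): 9 + 23 + 4 + (-5) = 31
σ = (1, 4, 2, 3): 9 + 23 + 27 + 15 = 74
σ = (1, 4, 3, 2): 9 + 23 + (-1) + (-5) = 26
σ = (2, 1, 3, 4): (-9) + 14 + (-1) + (-1) = 3
σ = (2, 1, 4, 3): (-9) + 14 + 4 + 15 = 24
σ = (2, 3, 1, 4): (-9) + 23 + 13 + (-1) = 26
σ = (2, 3, 4, 1): (-9) + 23 + 4 + 17 = 35
σ = (2, 4, 1, 3): (-9) + 23 + 13 + 15 = 42
σ = (2, 4, 3, 1): (-9) + 23 + (-1) + 17 = 30
σ = (3, 1, 2, 4): 7 + 14 + 27 + (-1) = 47
σ = (3, 1, 4, 2): 7 + 14 + 4 + (-5) = 20
σ = (3, 2, 1, 4): 7 + 25 + 13 + (-1) = 44
σ = (3, 2, 4, 1): 7 + 25 + 4 + 17 = 53
σ = (3, 4, 1, 2): 7 + 23 + 13 + (-5) = 38
σ = (3, 4, 2, 1): 7 + 23 + 27 + 17 = 74
σ = (4, 1, 2, 3): 12 + 14 + 27 + 15 = 68
σ = (4, 1, 3, 2): 12 + 14 + (-1) + (-5) = 20
σ = (4, 2, 1, 3): 12 + 25 + 13 + 15 = 65
σ = (4, 2, 3, 1): 12 + 25 + (-1) + 17 = 53
σ = (4, 3, 1, 2): 12 + 23 + 13 + (-5) = 43
σ = (4, 3, 2, 1): 12 + 23 + 27 + 17 = 79
Optimal value attained by: σ = (2, 1, 3, 4).
Answer: det⊕(G) = 3; verdict: NONSINGULAR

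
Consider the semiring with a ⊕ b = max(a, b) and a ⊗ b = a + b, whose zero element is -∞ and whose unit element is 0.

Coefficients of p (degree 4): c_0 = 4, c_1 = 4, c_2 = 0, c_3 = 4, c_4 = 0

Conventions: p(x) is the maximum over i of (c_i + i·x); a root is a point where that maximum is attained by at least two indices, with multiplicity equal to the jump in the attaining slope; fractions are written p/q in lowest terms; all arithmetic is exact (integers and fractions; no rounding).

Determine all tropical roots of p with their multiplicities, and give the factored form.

hull edge (i=0, c=4) to (i=3, c=4): slope 0, span 3
hull edge (i=3, c=4) to (i=4, c=0): slope -4, span 1
Factored form: p(x) = 0 ⊗ (x ⊕ 0) ⊗ (x ⊕ 0) ⊗ (x ⊕ 0) ⊗ (x ⊕ 4)
Answer: roots = 0 (mult 3), 4 (mult 1)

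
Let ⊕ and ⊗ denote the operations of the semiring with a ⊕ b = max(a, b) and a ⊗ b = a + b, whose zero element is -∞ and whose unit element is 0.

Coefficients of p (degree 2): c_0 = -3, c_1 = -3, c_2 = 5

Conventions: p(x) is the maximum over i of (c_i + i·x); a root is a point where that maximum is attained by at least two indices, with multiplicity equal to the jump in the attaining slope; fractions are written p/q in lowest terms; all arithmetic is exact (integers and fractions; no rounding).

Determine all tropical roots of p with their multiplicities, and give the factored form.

hull edge (i=0, c=-3) to (i=2, c=5): slope 4, span 2
Factored form: p(x) = 5 ⊗ (x ⊕ (-4)) ⊗ (x ⊕ (-4))
Answer: roots = -4 (mult 2)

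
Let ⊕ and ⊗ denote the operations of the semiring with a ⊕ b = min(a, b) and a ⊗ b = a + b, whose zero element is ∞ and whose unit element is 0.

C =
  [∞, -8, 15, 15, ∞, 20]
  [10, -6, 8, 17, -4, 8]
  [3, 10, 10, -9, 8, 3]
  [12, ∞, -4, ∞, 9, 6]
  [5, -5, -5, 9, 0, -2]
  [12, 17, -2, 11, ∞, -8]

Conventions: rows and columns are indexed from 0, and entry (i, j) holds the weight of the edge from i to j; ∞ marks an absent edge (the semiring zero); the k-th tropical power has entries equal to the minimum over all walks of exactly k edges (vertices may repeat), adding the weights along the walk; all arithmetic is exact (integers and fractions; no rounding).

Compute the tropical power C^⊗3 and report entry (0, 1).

C^⊗2:
  [2, -14, 0, 6, -12, 0]
  [1, -12, -9, -1, -10, -6]
  [3, -5, -13, 1, 0, -5]
  [-1, 4, 4, -13, 4, -2]
  [-2, -11, -5, -14, -9, -10]
  [1, 4, -10, -11, 6, -16]
C^⊗3:
  [-7, -20, -17, -9, -18, -14]
  [-6, -18, -15, -18, -16, -14]
  [-10, -11, -7, -22, -9, -13]
  [-1, -9, -17, -5, -4, -10]
  [-4, -17, -18, -14, -15, -18]
  [-7, -7, -18, -19, -2, -24]
Key observation: the optimum is the walk 0->1->1->1, with weight (-8) + (-6) + (-6) = -20.
Optimal value attained by: walk 0->1->1->1.
Answer: (C^⊗3)[0][1] = -20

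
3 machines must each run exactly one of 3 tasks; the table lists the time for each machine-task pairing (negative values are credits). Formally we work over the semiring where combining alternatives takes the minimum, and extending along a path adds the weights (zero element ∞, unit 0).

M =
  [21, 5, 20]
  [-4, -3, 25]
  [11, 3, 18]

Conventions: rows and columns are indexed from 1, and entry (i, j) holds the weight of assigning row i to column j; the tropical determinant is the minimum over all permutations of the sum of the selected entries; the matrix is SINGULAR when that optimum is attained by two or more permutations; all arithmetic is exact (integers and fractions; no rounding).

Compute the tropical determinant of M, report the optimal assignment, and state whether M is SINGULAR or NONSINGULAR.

σ = (1, 2, 3): 21 + (-3) + 18 = 36
σ = (1, 3, 2): 21 + 25 + 3 = 49
σ = (2, 1, 3): 5 + (-4) + 18 = 19
σ = (2, 3, 1): 5 + 25 + 11 = 41
σ = (3, 1, 2): 20 + (-4) + 3 = 19
σ = (3, 2, 1): 20 + (-3) + 11 = 28
Optimal value attained by: σ = (2, 1, 3).
Answer: det⊕(M) = 19; verdict: SINGULAR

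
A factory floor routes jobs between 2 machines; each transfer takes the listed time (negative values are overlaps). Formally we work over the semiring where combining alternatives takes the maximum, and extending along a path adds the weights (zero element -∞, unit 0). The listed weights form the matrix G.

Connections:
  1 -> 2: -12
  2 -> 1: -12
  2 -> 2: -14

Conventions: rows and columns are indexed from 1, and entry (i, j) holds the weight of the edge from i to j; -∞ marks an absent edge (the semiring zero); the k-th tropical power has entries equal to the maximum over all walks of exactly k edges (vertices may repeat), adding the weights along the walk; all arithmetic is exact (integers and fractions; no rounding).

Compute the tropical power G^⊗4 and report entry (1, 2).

G^⊗2:
  [-24, -26]
  [-26, -24]
G^⊗3:
  [-38, -36]
  [-36, -38]
G^⊗4:
  [-48, -50]
  [-50, -48]
Key observation: the optimum is the walk 1->2->1->2->2, with weight (-12) + (-12) + (-12) + (-14) = -50.
Optimal value attained by: walk 1->2->1->2->2.
Answer: (G^⊗4)[1][2] = -50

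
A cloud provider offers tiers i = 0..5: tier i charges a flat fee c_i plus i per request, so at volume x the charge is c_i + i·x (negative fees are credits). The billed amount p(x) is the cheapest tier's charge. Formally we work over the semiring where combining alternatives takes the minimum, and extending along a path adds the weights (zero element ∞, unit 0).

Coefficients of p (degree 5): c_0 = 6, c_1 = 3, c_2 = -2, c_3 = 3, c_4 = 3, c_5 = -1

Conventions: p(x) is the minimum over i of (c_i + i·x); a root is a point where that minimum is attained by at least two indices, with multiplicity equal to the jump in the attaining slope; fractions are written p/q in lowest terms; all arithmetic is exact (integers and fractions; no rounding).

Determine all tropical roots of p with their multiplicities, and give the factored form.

hull edge (i=0, c=6) to (i=2, c=-2): slope -4, span 2
hull edge (i=2, c=-2) to (i=5, c=-1): slope 1/3, span 3
Factored form: p(x) = -1 ⊗ (x ⊕ (-1/3)) ⊗ (x ⊕ (-1/3)) ⊗ (x ⊕ (-1/3)) ⊗ (x ⊕ 4) ⊗ (x ⊕ 4)
Answer: roots = -1/3 (mult 3), 4 (mult 2)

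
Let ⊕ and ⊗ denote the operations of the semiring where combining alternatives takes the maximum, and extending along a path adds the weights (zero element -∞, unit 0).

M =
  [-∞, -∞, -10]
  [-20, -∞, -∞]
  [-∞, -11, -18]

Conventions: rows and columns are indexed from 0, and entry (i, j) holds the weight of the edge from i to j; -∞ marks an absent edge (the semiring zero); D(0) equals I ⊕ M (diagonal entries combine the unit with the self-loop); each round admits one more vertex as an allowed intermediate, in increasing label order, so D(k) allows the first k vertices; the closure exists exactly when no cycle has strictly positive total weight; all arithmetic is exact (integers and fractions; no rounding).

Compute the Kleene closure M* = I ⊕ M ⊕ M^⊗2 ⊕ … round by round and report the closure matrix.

D(0):
  [0, -∞, -10]
  [-20, 0, -∞]
  [-∞, -11, 0]
D(1):
  [0, -∞, -10]
  [-20, 0, -30]
  [-∞, -11, 0]
D(2):
  [0, -∞, -10]
  [-20, 0, -30]
  [-31, -11, 0]
D(3):
  [0, -21, -10]
  [-20, 0, -30]
  [-31, -11, 0]
Answer: M* = [[0, -21, -10], [-20, 0, -30], [-31, -11, 0]]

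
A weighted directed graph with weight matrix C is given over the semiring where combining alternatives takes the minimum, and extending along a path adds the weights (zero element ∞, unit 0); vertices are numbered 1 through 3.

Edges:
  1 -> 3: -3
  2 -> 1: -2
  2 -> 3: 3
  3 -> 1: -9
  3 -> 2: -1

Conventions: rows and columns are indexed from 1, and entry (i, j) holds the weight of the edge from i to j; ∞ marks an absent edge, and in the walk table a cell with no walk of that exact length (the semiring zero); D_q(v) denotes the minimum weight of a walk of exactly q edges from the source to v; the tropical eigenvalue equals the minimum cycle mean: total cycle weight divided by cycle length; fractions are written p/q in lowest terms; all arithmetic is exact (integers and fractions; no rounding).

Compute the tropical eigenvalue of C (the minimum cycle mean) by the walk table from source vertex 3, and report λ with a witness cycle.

q=0: [∞, ∞, 0]
q=1: [-9, -1, ∞]
q=2: [-3, ∞, -12]
q=3: [-21, -13, -6]
Optimal cycle mean attained by: cycle 1->3->1, total (-3) + (-9), length 2.
Answer: λ = -6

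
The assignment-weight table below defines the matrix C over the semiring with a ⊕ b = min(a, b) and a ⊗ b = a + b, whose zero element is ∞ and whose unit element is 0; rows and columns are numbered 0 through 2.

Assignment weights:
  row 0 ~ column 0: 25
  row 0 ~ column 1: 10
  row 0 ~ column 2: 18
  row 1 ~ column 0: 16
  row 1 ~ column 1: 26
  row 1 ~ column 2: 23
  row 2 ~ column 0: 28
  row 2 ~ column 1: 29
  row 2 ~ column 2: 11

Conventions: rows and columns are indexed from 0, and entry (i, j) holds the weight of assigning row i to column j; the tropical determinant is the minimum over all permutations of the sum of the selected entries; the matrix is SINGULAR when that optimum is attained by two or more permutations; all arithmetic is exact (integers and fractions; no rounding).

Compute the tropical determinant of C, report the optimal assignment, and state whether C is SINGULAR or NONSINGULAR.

σ = (0, 1, 2): 25 + 26 + 11 = 62
σ = (0, 2, 1): 25 + 23 + 29 = 77
σ = (1, 0, 2): 10 + 16 + 11 = 37
σ = (1, 2, 0): 10 + 23 + 28 = 61
σ = (2, 0, 1): 18 + 16 + 29 = 63
σ = (2, 1, 0): 18 + 26 + 28 = 72
Optimal value attained by: σ = (1, 0, 2).
Answer: det⊕(C) = 37; verdict: NONSINGULAR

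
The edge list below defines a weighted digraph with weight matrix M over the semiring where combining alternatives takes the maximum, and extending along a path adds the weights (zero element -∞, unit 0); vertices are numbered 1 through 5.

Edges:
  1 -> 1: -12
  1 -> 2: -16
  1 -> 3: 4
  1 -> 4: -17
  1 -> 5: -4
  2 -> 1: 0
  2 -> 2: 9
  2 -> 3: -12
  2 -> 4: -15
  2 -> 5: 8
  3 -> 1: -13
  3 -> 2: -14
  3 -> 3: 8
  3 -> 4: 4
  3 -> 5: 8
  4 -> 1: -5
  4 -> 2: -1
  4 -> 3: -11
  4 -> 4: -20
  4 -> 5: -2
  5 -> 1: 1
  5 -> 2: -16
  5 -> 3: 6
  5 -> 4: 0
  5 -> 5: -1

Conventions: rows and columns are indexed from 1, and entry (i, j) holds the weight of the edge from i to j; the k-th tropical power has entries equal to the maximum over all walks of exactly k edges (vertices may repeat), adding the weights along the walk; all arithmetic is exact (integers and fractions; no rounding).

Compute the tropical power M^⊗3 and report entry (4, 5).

M^⊗2:
  [-3, -7, 12, 8, 12]
  [9, 18, 14, 8, 17]
  [9, 3, 16, 12, 16]
  [-1, 8, 4, -2, 7]
  [0, -1, 14, 10, 14]
M^⊗3:
  [13, 7, 20, 16, 20]
  [18, 27, 23, 18, 26]
  [17, 12, 24, 20, 24]
  [8, 17, 13, 8, 16]
  [15, 9, 22, 18, 22]
Key observation: the optimum is the walk 4->2->2->5, with weight (-1) + 9 + 8 = 16.
Optimal value attained by: walk 4->2->2->5.
Answer: (M^⊗3)[4][5] = 16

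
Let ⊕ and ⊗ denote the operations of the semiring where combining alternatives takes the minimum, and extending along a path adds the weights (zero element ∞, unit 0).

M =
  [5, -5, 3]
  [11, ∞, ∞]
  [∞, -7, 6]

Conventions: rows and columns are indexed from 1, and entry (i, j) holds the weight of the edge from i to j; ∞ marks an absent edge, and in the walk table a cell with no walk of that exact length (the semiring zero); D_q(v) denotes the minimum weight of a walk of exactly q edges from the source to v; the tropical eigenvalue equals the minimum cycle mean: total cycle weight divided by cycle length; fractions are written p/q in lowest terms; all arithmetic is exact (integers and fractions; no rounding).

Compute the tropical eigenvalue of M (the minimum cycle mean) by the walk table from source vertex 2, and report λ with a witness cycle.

q=0: [∞, 0, ∞]
q=1: [11, ∞, ∞]
q=2: [16, 6, 14]
q=3: [17, 7, 19]
Optimal cycle mean attained by: cycle 1->3->2->1, total 3 + (-7) + 11, length 3.
Answer: λ = 7/3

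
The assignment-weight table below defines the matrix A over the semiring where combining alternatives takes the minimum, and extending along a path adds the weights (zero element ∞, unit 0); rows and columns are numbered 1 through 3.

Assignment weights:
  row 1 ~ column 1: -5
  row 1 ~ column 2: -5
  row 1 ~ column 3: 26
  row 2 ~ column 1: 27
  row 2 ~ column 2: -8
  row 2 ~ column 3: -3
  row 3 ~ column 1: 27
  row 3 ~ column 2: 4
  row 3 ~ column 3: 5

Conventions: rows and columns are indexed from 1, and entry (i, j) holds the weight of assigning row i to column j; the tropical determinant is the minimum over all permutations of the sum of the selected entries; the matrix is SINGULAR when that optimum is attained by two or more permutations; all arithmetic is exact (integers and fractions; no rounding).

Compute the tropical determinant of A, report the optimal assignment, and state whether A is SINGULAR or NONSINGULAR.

σ = (1, 2, 3): (-5) + (-8) + 5 = -8
σ = (1, 3, 2): (-5) + (-3) + 4 = -4
σ = (2, 1, 3): (-5) + 27 + 5 = 27
σ = (2, 3, 1): (-5) + (-3) + 27 = 19
σ = (3, 1, 2): 26 + 27 + 4 = 57
σ = (3, 2, 1): 26 + (-8) + 27 = 45
Optimal value attained by: σ = (1, 2, 3).
Answer: det⊕(A) = -8; verdict: NONSINGULAR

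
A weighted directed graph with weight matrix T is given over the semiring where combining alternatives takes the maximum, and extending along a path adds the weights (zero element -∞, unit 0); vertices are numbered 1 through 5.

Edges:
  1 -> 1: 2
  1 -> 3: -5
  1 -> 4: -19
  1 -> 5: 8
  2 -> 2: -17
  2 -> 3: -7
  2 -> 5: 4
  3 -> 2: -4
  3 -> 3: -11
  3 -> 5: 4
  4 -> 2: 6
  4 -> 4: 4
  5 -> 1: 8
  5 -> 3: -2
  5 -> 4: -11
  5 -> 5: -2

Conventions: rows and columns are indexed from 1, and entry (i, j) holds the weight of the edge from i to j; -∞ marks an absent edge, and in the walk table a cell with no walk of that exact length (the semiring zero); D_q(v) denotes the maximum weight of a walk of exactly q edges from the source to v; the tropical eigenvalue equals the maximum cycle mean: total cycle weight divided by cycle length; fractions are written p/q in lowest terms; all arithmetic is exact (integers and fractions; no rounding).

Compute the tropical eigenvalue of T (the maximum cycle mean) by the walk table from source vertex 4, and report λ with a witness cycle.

q=0: [-∞, -∞, -∞, 0, -∞]
q=1: [-∞, 6, -∞, 4, -∞]
q=2: [-∞, 10, -1, 8, 10]
q=3: [18, 14, 8, 12, 14]
q=4: [22, 18, 13, 16, 26]
q=5: [34, 22, 24, 20, 30]
Optimal cycle mean attained by: cycle 1->5->1, total 8 + 8, length 2.
Answer: λ = 8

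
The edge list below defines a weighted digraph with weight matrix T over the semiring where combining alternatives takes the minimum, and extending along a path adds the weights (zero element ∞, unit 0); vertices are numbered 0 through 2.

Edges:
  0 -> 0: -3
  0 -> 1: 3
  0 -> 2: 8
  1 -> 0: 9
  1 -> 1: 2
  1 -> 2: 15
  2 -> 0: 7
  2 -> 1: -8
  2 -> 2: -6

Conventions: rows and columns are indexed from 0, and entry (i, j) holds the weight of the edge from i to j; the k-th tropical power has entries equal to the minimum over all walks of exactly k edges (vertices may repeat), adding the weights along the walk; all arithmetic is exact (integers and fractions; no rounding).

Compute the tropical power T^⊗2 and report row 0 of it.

T^⊗2:
  [-6, 0, 2]
  [6, 4, 9]
  [1, -14, -12]
Answer: row 0 of T^⊗2 = [-6, 0, 2]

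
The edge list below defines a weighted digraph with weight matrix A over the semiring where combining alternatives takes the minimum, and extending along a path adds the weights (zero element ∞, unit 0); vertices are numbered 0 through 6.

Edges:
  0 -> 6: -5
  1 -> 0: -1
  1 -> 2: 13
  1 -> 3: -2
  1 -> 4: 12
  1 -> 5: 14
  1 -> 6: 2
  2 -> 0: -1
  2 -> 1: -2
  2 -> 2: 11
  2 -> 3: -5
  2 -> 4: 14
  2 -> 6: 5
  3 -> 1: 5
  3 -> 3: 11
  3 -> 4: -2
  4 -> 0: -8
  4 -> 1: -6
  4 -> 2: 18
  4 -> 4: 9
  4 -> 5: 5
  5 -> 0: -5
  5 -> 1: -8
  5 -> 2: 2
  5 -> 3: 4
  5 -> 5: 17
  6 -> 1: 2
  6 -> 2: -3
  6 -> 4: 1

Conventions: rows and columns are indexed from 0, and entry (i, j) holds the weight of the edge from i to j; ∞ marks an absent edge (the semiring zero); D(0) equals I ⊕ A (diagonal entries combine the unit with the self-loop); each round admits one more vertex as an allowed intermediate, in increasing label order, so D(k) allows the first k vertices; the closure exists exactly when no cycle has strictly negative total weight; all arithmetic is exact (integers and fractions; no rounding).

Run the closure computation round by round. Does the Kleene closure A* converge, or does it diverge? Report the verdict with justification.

D(0):
  [0, ∞, ∞, ∞, ∞, ∞, -5]
  [-1, 0, 13, -2, 12, 14, 2]
  [-1, -2, 0, -5, 14, ∞, 5]
  [∞, 5, ∞, 0, -2, ∞, ∞]
  [-8, -6, 18, ∞, 0, 5, ∞]
  [-5, -8, 2, 4, ∞, 0, ∞]
  [∞, 2, -3, ∞, 1, ∞, 0]
D(1):
  [0, ∞, ∞, ∞, ∞, ∞, -5]
  [-1, 0, 13, -2, 12, 14, -6]
  [-1, -2, 0, -5, 14, ∞, -6]
  [∞, 5, ∞, 0, -2, ∞, ∞]
  [-8, -6, 18, ∞, 0, 5, -13]
  [-5, -8, 2, 4, ∞, 0, -10]
  [∞, 2, -3, ∞, 1, ∞, 0]
Detection: at round 2, diagonal entry (6, 6) turns strictly negative.
Key observation: the cycle 6->1->0->6 has total weight 2 + (-1) + (-5), which is strictly negative.
Answer: DIVERGES — negative cycle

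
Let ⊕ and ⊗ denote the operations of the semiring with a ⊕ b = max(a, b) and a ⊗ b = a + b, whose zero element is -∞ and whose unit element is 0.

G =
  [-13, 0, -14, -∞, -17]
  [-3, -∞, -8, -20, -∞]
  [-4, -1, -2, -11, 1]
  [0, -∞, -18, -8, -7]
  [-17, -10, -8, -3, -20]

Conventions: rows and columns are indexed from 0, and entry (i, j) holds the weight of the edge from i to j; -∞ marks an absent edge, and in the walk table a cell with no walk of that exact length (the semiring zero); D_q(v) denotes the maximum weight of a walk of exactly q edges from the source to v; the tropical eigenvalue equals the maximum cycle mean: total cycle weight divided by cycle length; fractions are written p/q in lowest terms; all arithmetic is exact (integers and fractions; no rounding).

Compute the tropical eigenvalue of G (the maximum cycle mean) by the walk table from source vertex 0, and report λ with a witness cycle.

q=0: [0, -∞, -∞, -∞, -∞]
q=1: [-13, 0, -14, -∞, -17]
q=2: [-3, -13, -8, -20, -13]
q=3: [-12, -3, -10, -16, -7]
q=4: [-6, -11, -11, -10, -9]
q=5: [-10, -6, -13, -12, -10]
Optimal cycle mean attained by: cycle 0->1->0, total 0 + (-3), length 2.
Answer: λ = -3/2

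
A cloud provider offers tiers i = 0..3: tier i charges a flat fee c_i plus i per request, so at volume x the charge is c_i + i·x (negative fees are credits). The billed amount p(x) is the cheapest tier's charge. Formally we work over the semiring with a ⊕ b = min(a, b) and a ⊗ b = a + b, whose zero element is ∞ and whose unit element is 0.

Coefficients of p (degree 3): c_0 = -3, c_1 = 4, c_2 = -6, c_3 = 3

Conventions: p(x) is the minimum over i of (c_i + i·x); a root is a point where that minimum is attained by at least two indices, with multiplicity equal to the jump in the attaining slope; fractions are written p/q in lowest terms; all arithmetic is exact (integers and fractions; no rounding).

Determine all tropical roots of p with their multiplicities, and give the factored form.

hull edge (i=0, c=-3) to (i=2, c=-6): slope -3/2, span 2
hull edge (i=2, c=-6) to (i=3, c=3): slope 9, span 1
Factored form: p(x) = 3 ⊗ (x ⊕ (-9)) ⊗ (x ⊕ 3/2) ⊗ (x ⊕ 3/2)
Answer: roots = -9 (mult 1), 3/2 (mult 2)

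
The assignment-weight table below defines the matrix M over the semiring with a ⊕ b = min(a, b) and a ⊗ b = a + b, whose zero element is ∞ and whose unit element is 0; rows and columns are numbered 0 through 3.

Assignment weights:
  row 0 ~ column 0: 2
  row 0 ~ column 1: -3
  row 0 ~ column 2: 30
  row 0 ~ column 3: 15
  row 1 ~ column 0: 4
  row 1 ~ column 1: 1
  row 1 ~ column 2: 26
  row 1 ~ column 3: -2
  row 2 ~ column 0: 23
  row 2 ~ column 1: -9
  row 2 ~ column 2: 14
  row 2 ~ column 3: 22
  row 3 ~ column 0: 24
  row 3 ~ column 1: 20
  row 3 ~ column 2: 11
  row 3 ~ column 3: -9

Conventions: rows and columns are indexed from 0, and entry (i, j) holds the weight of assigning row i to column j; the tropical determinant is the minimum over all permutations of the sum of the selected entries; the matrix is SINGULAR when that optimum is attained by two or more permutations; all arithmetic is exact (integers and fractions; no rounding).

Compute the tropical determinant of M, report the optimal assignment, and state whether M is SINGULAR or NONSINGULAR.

σ = (0, 1, 2, 3): 2 + 1 + 14 + (-9) = 8
σ = (0, 1, 3, 2): 2 + 1 + 22 + 11 = 36
σ = (0, 2, 1, 3): 2 + 26 + (-9) + (-9) = 10
σ = (0, 2, 3, 1): 2 + 26 + 22 + 20 = 70
σ = (0, 3, 1, 2): 2 + (-2) + (-9) + 11 = 2
σ = (0, 3, 2, 1): 2 + (-2) + 14 + 20 = 34
σ = (1, 0, 2, 3): (-3) + 4 + 14 + (-9) = 6
σ = (1, 0, 3, 2): (-3) + 4 + 22 + 11 = 34
σ = (1, 2, 0, 3): (-3) + 26 + 23 + (-9) = 37
σ = (1, 2, 3, 0): (-3) + 26 + 22 + 24 = 69
σ = (1, 3, 0, 2): (-3) + (-2) + 23 + 11 = 29
σ = (1, 3, 2, 0): (-3) + (-2) + 14 + 24 = 33
σ = (2, 0, 1, 3): 30 + 4 + (-9) + (-9) = 16
σ = (2, 0, 3, 1): 30 + 4 + 22 + 20 = 76
σ = (2, 1, 0, 3): 30 + 1 + 23 + (-9) = 45
σ = (2, 1, 3, 0): 30 + 1 + 22 + 24 = 77
σ = (2, 3, 0, 1): 30 + (-2) + 23 + 20 = 71
σ = (2, 3, 1, 0): 30 + (-2) + (-9) + 24 = 43
σ = (3, 0, 1, 2): 15 + 4 + (-9) + 11 = 21
σ = (3, 0, 2, 1): 15 + 4 + 14 + 20 = 53
σ = (3, 1, 0, 2): 15 + 1 + 23 + 11 = 50
σ = (3, 1, 2, 0): 15 + 1 + 14 + 24 = 54
σ = (3, 2, 0, 1): 15 + 26 + 23 + 20 = 84
σ = (3, 2, 1, 0): 15 + 26 + (-9) + 24 = 56
Optimal value attained by: σ = (0, 3, 1, 2).
Answer: det⊕(M) = 2; verdict: NONSINGULAR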